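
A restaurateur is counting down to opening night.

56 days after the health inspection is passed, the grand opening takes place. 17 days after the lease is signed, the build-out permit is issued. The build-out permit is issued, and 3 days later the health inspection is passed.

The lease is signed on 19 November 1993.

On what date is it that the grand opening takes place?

3 February 1994

The lease is signed: Nov 19, 1993.
The build-out permit is issued: Nov 19, 1993 + 17 days = Dec 6, 1993.
The health inspection is passed: Dec 6, 1993 + 3 days = Dec 9, 1993.
The grand opening takes place: Dec 9, 1993 + 56 days = Feb 3, 1994.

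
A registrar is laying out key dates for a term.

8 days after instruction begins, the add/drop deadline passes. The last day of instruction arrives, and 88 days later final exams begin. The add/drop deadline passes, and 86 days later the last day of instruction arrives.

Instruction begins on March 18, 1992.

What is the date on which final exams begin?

September 16, 1992

Instruction begins: Mar 18, 1992.
The add/drop deadline passes: Mar 18, 1992 + 8 days = Mar 26, 1992.
The last day of instruction arrives: Mar 26, 1992 + 86 days = Jun 20, 1992.
Final exams begin: Jun 20, 1992 + 88 days = Sep 16, 1992.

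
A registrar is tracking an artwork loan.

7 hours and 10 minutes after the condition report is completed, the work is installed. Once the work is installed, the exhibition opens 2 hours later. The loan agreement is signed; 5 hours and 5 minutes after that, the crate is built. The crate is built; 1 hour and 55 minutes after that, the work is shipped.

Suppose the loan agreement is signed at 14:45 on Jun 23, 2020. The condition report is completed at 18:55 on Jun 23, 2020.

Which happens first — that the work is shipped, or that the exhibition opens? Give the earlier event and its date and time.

The loan agreement is signed: 14:45 Jun 23, 2020.
The crate is built: 14:45 Jun 23, 2020 + 5h05m = 19:50 Jun 23, 2020.
The work is shipped: 19:50 Jun 23, 2020 + 1h55m = 21:45 Jun 23, 2020.
The condition report is completed: 18:55 Jun 23, 2020.
The work is installed: 18:55 Jun 23, 2020 + 7h10m = 02:05 Jun 24, 2020.
The exhibition opens: 02:05 Jun 24, 2020 + 2h = 04:05 Jun 24, 2020.
Comparing: the work is shipped at 21:45 Jun 23, 2020 vs the exhibition opens at 04:05 Jun 24, 2020. Earlier: the work is shipped.

The work is shipped — 21:45 on Jun 23, 2020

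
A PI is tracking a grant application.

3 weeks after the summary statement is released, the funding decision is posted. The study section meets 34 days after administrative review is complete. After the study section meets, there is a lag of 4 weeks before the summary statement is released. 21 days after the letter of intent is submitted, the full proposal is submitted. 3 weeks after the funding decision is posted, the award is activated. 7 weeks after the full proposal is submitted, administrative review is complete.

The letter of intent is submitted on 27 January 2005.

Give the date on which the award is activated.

20 July 2005

The letter of intent is submitted: Jan 27, 2005.
The full proposal is submitted: Jan 27, 2005 + 21 days = Feb 17, 2005.
Administrative review is complete: Feb 17, 2005 + 7 weeks = Apr 7, 2005.
The study section meets: Apr 7, 2005 + 34 days = May 11, 2005.
The summary statement is released: May 11, 2005 + 4 weeks = Jun 8, 2005.
The funding decision is posted: Jun 8, 2005 + 3 weeks = Jun 29, 2005.
The award is activated: Jun 29, 2005 + 3 weeks = Jul 20, 2005.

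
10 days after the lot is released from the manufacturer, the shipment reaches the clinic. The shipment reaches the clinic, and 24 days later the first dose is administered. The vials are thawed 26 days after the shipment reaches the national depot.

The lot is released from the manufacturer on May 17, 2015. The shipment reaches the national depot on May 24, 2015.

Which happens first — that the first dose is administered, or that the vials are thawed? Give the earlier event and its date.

The lot is released from the manufacturer: May 17, 2015.
The shipment reaches the clinic: May 17, 2015 + 10 days = May 27, 2015.
The first dose is administered: May 27, 2015 + 24 days = Jun 20, 2015.
The shipment reaches the national depot: May 24, 2015.
The vials are thawed: May 24, 2015 + 26 days = Jun 19, 2015.
Comparing: the first dose is administered on Jun 20, 2015 vs the vials are thawed on Jun 19, 2015. Earlier: the vials are thawed.

The vials are thawed — Jun 19, 2015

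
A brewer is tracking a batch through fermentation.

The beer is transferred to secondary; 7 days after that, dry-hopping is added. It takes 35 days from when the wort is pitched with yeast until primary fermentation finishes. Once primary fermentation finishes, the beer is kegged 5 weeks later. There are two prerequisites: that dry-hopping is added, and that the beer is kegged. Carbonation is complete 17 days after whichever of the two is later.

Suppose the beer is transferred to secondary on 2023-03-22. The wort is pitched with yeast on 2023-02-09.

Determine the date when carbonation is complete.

2023-05-07

The beer is transferred to secondary: Mar 22, 2023.
Dry-hopping is added: Mar 22, 2023 + 7 days = Mar 29, 2023.
The wort is pitched with yeast: Feb 9, 2023.
Primary fermentation finishes: Feb 9, 2023 + 35 days = Mar 16, 2023.
The beer is kegged: Mar 16, 2023 + 5 weeks = Apr 20, 2023.
Both prerequisites met — dry-hopping is added (Mar 29, 2023), the beer is kegged (Apr 20, 2023); the later is Apr 20, 2023.
Carbonation is complete: Apr 20, 2023 + 17 days = May 7, 2023.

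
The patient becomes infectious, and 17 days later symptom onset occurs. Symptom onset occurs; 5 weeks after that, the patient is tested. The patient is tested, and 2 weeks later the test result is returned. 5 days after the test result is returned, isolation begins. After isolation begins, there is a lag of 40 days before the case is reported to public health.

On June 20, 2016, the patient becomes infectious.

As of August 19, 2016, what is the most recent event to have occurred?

The patient is tested

The patient becomes infectious: Jun 20, 2016.
Symptom onset occurs: Jun 20, 2016 + 17 days = Jul 7, 2016.
The patient is tested: Jul 7, 2016 + 5 weeks = Aug 11, 2016.
The test result is returned: Aug 11, 2016 + 2 weeks = Aug 25, 2016.
Isolation begins: Aug 25, 2016 + 5 days = Aug 30, 2016.
The case is reported to public health: Aug 30, 2016 + 40 days = Oct 9, 2016.
Aug 19, 2016 falls between when the patient is tested (Aug 11, 2016) and when the test result is returned (Aug 25, 2016).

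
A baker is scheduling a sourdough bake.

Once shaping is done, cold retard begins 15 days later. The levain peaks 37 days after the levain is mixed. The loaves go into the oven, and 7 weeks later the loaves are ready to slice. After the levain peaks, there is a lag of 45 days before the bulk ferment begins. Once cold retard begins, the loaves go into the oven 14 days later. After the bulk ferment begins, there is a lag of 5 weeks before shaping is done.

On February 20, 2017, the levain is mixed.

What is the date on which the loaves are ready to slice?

September 3, 2017

The levain is mixed: Feb 20, 2017.
The levain peaks: Feb 20, 2017 + 37 days = Mar 29, 2017.
The bulk ferment begins: Mar 29, 2017 + 45 days = May 13, 2017.
Shaping is done: May 13, 2017 + 5 weeks = Jun 17, 2017.
Cold retard begins: Jun 17, 2017 + 15 days = Jul 2, 2017.
The loaves go into the oven: Jul 2, 2017 + 14 days = Jul 16, 2017.
The loaves are ready to slice: Jul 16, 2017 + 7 weeks = Sep 3, 2017.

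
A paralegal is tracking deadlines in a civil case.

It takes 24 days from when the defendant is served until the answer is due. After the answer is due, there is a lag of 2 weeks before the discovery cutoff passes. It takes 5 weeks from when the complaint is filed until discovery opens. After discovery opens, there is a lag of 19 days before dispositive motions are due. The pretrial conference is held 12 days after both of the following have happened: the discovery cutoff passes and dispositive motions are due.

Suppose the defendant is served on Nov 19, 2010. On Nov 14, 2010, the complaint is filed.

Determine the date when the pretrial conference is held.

Jan 19, 2011

The defendant is served: Nov 19, 2010.
The answer is due: Nov 19, 2010 + 24 days = Dec 13, 2010.
The discovery cutoff passes: Dec 13, 2010 + 2 weeks = Dec 27, 2010.
The complaint is filed: Nov 14, 2010.
Discovery opens: Nov 14, 2010 + 5 weeks = Dec 19, 2010.
Dispositive motions are due: Dec 19, 2010 + 19 days = Jan 7, 2011.
Both prerequisites met — the discovery cutoff passes (Dec 27, 2010), dispositive motions are due (Jan 7, 2011); the later is Jan 7, 2011.
The pretrial conference is held: Jan 7, 2011 + 12 days = Jan 19, 2011.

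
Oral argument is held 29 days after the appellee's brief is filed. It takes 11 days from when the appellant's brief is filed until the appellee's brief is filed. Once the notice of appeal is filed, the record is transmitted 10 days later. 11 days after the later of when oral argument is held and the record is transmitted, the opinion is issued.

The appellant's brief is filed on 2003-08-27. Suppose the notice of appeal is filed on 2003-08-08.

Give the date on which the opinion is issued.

The appellant's brief is filed: Aug 27, 2003.
The appellee's brief is filed: Aug 27, 2003 + 11 days = Sep 7, 2003.
Oral argument is held: Sep 7, 2003 + 29 days = Oct 6, 2003.
The notice of appeal is filed: Aug 8, 2003.
The record is transmitted: Aug 8, 2003 + 10 days = Aug 18, 2003.
Both prerequisites met — oral argument is held (Oct 6, 2003), the record is transmitted (Aug 18, 2003); the later is Oct 6, 2003.
The opinion is issued: Oct 6, 2003 + 11 days = Oct 17, 2003.

2003-10-17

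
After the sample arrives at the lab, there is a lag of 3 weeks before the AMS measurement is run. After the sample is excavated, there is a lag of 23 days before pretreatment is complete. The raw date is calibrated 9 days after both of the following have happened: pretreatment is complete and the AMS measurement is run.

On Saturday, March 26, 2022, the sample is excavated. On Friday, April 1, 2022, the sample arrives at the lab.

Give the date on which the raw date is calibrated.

The sample is excavated: Mar 26, 2022.
Pretreatment is complete: Mar 26, 2022 + 23 days = Apr 18, 2022.
The sample arrives at the lab: Apr 1, 2022.
The AMS measurement is run: Apr 1, 2022 + 3 weeks = Apr 22, 2022.
Both prerequisites met — pretreatment is complete (Apr 18, 2022), the AMS measurement is run (Apr 22, 2022); the later is Apr 22, 2022.
The raw date is calibrated: Apr 22, 2022 + 9 days = May 1, 2022.

Sunday, May 1, 2022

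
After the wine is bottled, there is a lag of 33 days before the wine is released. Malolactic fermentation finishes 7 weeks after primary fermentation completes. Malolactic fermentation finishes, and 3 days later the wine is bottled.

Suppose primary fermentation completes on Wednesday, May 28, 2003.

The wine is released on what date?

Primary fermentation completes: May 28, 2003.
Malolactic fermentation finishes: May 28, 2003 + 7 weeks = Jul 16, 2003.
The wine is bottled: Jul 16, 2003 + 3 days = Jul 19, 2003.
The wine is released: Jul 19, 2003 + 33 days = Aug 21, 2003.

Thursday, August 21, 2003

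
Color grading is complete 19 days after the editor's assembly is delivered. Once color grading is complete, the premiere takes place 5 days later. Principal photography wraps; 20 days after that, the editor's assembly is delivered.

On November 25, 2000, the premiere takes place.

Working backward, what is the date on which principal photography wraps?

October 12, 2000

The premiere takes place: Nov 25, 2000.
Color grading is complete: Nov 25, 2000 − 5 days = Nov 20, 2000.
The editor's assembly is delivered: Nov 20, 2000 − 19 days = Nov 1, 2000.
Principal photography wraps: Nov 1, 2000 − 20 days = Oct 12, 2000.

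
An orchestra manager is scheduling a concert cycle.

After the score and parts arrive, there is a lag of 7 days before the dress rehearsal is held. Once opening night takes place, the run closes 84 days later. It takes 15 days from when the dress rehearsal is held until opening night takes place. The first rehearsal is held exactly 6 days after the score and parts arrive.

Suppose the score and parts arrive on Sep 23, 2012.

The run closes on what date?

The score and parts arrive: Sep 23, 2012.
The dress rehearsal is held: Sep 23, 2012 + 7 days = Sep 30, 2012.
Opening night takes place: Sep 30, 2012 + 15 days = Oct 15, 2012.
The run closes: Oct 15, 2012 + 84 days = Jan 7, 2013.

Jan 7, 2013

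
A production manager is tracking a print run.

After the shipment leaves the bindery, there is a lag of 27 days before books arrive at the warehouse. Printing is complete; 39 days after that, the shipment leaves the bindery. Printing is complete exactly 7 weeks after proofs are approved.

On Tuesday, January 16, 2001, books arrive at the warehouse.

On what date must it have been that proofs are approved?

Books arrive at the warehouse: Jan 16, 2001.
The shipment leaves the bindery: Jan 16, 2001 − 27 days = Dec 20, 2000.
Printing is complete: Dec 20, 2000 − 39 days = Nov 11, 2000.
Proofs are approved: Nov 11, 2000 − 7 weeks = Sep 23, 2000.

Saturday, September 23, 2000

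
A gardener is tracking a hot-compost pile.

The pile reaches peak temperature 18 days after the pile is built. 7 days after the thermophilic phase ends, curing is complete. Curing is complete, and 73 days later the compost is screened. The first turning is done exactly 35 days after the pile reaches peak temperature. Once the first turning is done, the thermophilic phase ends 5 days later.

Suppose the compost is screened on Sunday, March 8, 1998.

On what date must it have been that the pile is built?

Tuesday, October 21, 1997

The compost is screened: Mar 8, 1998.
Curing is complete: Mar 8, 1998 − 73 days = Dec 25, 1997.
The thermophilic phase ends: Dec 25, 1997 − 7 days = Dec 18, 1997.
The first turning is done: Dec 18, 1997 − 5 days = Dec 13, 1997.
The pile reaches peak temperature: Dec 13, 1997 − 35 days = Nov 8, 1997.
The pile is built: Nov 8, 1997 − 18 days = Oct 21, 1997.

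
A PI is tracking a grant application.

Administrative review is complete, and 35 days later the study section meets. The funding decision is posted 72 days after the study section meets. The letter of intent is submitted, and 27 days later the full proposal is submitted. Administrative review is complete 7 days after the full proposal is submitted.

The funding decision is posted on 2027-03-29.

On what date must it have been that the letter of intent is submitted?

2026-11-08

The funding decision is posted: Mar 29, 2027.
The study section meets: Mar 29, 2027 − 72 days = Jan 16, 2027.
Administrative review is complete: Jan 16, 2027 − 35 days = Dec 12, 2026.
The full proposal is submitted: Dec 12, 2026 − 7 days = Dec 5, 2026.
The letter of intent is submitted: Dec 5, 2026 − 27 days = Nov 8, 2026.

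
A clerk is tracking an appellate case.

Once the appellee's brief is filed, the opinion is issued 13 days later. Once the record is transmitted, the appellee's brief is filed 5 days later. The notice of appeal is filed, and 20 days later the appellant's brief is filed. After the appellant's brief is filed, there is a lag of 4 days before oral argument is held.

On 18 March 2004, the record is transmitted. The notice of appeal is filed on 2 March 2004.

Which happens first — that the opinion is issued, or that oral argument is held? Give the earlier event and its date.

Oral argument is held — 26 March 2004

The record is transmitted: Mar 18, 2004.
The appellee's brief is filed: Mar 18, 2004 + 5 days = Mar 23, 2004.
The opinion is issued: Mar 23, 2004 + 13 days = Apr 5, 2004.
The notice of appeal is filed: Mar 2, 2004.
The appellant's brief is filed: Mar 2, 2004 + 20 days = Mar 22, 2004.
Oral argument is held: Mar 22, 2004 + 4 days = Mar 26, 2004.
Comparing: the opinion is issued on Apr 5, 2004 vs oral argument is held on Mar 26, 2004. Earlier: oral argument is held.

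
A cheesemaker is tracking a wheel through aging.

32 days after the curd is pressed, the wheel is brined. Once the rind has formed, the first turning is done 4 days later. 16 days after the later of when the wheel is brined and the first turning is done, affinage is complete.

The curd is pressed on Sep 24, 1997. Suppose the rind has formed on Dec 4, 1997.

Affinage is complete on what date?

The curd is pressed: Sep 24, 1997.
The wheel is brined: Sep 24, 1997 + 32 days = Oct 26, 1997.
The rind has formed: Dec 4, 1997.
The first turning is done: Dec 4, 1997 + 4 days = Dec 8, 1997.
Both prerequisites met — the wheel is brined (Oct 26, 1997), the first turning is done (Dec 8, 1997); the later is Dec 8, 1997.
Affinage is complete: Dec 8, 1997 + 16 days = Dec 24, 1997.

Dec 24, 1997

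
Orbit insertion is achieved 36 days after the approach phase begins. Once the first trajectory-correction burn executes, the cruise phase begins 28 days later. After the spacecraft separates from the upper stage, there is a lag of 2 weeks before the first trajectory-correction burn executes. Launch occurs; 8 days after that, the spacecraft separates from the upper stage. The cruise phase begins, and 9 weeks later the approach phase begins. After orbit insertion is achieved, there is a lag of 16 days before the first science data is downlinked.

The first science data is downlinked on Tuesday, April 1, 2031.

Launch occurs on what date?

The first science data is downlinked: Apr 1, 2031.
Orbit insertion is achieved: Apr 1, 2031 − 16 days = Mar 16, 2031.
The approach phase begins: Mar 16, 2031 − 36 days = Feb 8, 2031.
The cruise phase begins: Feb 8, 2031 − 9 weeks = Dec 7, 2030.
The first trajectory-correction burn executes: Dec 7, 2030 − 28 days = Nov 9, 2030.
The spacecraft separates from the upper stage: Nov 9, 2030 − 2 weeks = Oct 26, 2030.
Launch occurs: Oct 26, 2030 − 8 days = Oct 18, 2030.

Friday, October 18, 2030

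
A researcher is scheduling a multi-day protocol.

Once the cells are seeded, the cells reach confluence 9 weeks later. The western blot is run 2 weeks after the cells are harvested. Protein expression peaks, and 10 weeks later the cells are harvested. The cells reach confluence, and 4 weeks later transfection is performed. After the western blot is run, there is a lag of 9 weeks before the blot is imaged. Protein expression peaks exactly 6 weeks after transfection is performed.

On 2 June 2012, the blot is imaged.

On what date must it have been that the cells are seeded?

The blot is imaged: Jun 2, 2012.
The western blot is run: Jun 2, 2012 − 9 weeks = Mar 31, 2012.
The cells are harvested: Mar 31, 2012 − 2 weeks = Mar 17, 2012.
Protein expression peaks: Mar 17, 2012 − 10 weeks = Jan 7, 2012.
Transfection is performed: Jan 7, 2012 − 6 weeks = Nov 26, 2011.
The cells reach confluence: Nov 26, 2011 − 4 weeks = Oct 29, 2011.
The cells are seeded: Oct 29, 2011 − 9 weeks = Aug 27, 2011.

27 August 2011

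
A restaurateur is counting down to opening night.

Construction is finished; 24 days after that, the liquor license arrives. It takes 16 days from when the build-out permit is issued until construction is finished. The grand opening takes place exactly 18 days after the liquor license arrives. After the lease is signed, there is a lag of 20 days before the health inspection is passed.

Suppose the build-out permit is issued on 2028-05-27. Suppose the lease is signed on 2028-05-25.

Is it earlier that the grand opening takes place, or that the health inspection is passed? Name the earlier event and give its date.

The build-out permit is issued: May 27, 2028.
Construction is finished: May 27, 2028 + 16 days = Jun 12, 2028.
The liquor license arrives: Jun 12, 2028 + 24 days = Jul 6, 2028.
The grand opening takes place: Jul 6, 2028 + 18 days = Jul 24, 2028.
The lease is signed: May 25, 2028.
The health inspection is passed: May 25, 2028 + 20 days = Jun 14, 2028.
Comparing: the grand opening takes place on Jul 24, 2028 vs the health inspection is passed on Jun 14, 2028. Earlier: the health inspection is passed.

The health inspection is passed — 2028-06-14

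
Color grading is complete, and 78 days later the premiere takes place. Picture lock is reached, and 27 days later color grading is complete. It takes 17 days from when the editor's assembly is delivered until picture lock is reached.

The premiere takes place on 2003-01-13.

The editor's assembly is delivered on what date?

The premiere takes place: Jan 13, 2003.
Color grading is complete: Jan 13, 2003 − 78 days = Oct 27, 2002.
Picture lock is reached: Oct 27, 2002 − 27 days = Sep 30, 2002.
The editor's assembly is delivered: Sep 30, 2002 − 17 days = Sep 13, 2002.

2002-09-13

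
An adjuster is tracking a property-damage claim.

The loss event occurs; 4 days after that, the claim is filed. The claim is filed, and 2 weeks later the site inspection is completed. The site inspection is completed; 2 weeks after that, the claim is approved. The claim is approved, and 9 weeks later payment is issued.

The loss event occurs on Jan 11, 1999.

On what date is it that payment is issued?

The loss event occurs: Jan 11, 1999.
The claim is filed: Jan 11, 1999 + 4 days = Jan 15, 1999.
The site inspection is completed: Jan 15, 1999 + 2 weeks = Jan 29, 1999.
The claim is approved: Jan 29, 1999 + 2 weeks = Feb 12, 1999.
Payment is issued: Feb 12, 1999 + 9 weeks = Apr 16, 1999.

Apr 16, 1999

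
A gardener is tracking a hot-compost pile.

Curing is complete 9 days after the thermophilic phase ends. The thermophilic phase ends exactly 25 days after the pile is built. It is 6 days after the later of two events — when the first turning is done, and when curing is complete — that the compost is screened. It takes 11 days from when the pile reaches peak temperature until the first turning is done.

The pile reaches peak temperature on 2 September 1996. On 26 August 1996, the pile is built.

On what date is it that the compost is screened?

The pile reaches peak temperature: Sep 2, 1996.
The first turning is done: Sep 2, 1996 + 11 days = Sep 13, 1996.
The pile is built: Aug 26, 1996.
The thermophilic phase ends: Aug 26, 1996 + 25 days = Sep 20, 1996.
Curing is complete: Sep 20, 1996 + 9 days = Sep 29, 1996.
Both prerequisites met — the first turning is done (Sep 13, 1996), curing is complete (Sep 29, 1996); the later is Sep 29, 1996.
The compost is screened: Sep 29, 1996 + 6 days = Oct 5, 1996.

5 October 1996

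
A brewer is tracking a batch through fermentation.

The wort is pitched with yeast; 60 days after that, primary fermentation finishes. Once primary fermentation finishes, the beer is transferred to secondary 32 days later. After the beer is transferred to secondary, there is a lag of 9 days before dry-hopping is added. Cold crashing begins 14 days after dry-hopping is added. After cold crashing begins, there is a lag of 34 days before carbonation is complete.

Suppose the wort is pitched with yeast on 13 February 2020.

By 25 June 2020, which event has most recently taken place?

Cold crashing begins

The wort is pitched with yeast: Feb 13, 2020.
Primary fermentation finishes: Feb 13, 2020 + 60 days = Apr 13, 2020.
The beer is transferred to secondary: Apr 13, 2020 + 32 days = May 15, 2020.
Dry-hopping is added: May 15, 2020 + 9 days = May 24, 2020.
Cold crashing begins: May 24, 2020 + 14 days = Jun 7, 2020.
Carbonation is complete: Jun 7, 2020 + 34 days = Jul 11, 2020.
Jun 25, 2020 falls between when cold crashing begins (Jun 7, 2020) and when carbonation is complete (Jul 11, 2020).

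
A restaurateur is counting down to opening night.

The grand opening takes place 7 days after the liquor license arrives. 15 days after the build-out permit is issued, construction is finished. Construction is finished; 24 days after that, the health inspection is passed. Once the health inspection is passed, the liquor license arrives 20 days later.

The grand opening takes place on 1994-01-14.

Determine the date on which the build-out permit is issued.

1993-11-09

The grand opening takes place: Jan 14, 1994.
The liquor license arrives: Jan 14, 1994 − 7 days = Jan 7, 1994.
The health inspection is passed: Jan 7, 1994 − 20 days = Dec 18, 1993.
Construction is finished: Dec 18, 1993 − 24 days = Nov 24, 1993.
The build-out permit is issued: Nov 24, 1993 − 15 days = Nov 9, 1993.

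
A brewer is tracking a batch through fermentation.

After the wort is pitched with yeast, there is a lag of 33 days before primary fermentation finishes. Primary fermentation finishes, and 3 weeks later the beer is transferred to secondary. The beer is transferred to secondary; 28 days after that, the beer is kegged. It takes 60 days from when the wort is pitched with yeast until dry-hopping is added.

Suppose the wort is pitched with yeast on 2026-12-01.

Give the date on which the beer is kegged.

The wort is pitched with yeast: Dec 1, 2026.
Primary fermentation finishes: Dec 1, 2026 + 33 days = Jan 3, 2027.
The beer is transferred to secondary: Jan 3, 2027 + 3 weeks = Jan 24, 2027.
The beer is kegged: Jan 24, 2027 + 28 days = Feb 21, 2027.

2027-02-21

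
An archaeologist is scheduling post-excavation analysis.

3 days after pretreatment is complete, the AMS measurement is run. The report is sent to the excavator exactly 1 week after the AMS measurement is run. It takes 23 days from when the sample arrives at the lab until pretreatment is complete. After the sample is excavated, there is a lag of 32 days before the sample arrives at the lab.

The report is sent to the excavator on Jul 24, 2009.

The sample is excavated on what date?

May 20, 2009

The report is sent to the excavator: Jul 24, 2009.
The AMS measurement is run: Jul 24, 2009 − 1 week = Jul 17, 2009.
Pretreatment is complete: Jul 17, 2009 − 3 days = Jul 14, 2009.
The sample arrives at the lab: Jul 14, 2009 − 23 days = Jun 21, 2009.
The sample is excavated: Jun 21, 2009 − 32 days = May 20, 2009.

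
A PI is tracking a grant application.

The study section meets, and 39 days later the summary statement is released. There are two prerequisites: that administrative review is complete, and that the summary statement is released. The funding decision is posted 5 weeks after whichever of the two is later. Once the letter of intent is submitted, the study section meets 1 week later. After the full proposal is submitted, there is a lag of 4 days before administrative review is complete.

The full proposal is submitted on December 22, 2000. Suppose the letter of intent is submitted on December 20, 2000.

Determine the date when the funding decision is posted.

March 11, 2001

The full proposal is submitted: Dec 22, 2000.
Administrative review is complete: Dec 22, 2000 + 4 days = Dec 26, 2000.
The letter of intent is submitted: Dec 20, 2000.
The study section meets: Dec 20, 2000 + 1 week = Dec 27, 2000.
The summary statement is released: Dec 27, 2000 + 39 days = Feb 4, 2001.
Both prerequisites met — administrative review is complete (Dec 26, 2000), the summary statement is released (Feb 4, 2001); the later is Feb 4, 2001.
The funding decision is posted: Feb 4, 2001 + 5 weeks = Mar 11, 2001.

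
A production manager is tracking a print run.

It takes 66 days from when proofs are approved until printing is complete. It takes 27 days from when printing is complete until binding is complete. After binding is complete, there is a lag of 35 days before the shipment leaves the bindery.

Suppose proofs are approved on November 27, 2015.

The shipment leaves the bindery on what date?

April 3, 2016

Proofs are approved: Nov 27, 2015.
Printing is complete: Nov 27, 2015 + 66 days = Feb 1, 2016.
Binding is complete: Feb 1, 2016 + 27 days = Feb 28, 2016.
The shipment leaves the bindery: Feb 28, 2016 + 35 days = Apr 3, 2016.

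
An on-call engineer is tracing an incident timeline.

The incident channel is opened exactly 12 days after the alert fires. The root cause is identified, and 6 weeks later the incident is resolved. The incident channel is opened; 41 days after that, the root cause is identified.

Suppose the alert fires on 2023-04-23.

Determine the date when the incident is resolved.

The alert fires: Apr 23, 2023.
The incident channel is opened: Apr 23, 2023 + 12 days = May 5, 2023.
The root cause is identified: May 5, 2023 + 41 days = Jun 15, 2023.
The incident is resolved: Jun 15, 2023 + 6 weeks = Jul 27, 2023.

2023-07-27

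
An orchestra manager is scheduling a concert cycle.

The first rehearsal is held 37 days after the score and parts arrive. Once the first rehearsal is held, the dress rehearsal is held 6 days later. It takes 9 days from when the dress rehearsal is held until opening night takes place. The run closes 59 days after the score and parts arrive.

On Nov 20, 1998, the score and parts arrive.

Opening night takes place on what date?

The score and parts arrive: Nov 20, 1998.
The first rehearsal is held: Nov 20, 1998 + 37 days = Dec 27, 1998.
The dress rehearsal is held: Dec 27, 1998 + 6 days = Jan 2, 1999.
Opening night takes place: Jan 2, 1999 + 9 days = Jan 11, 1999.

Jan 11, 1999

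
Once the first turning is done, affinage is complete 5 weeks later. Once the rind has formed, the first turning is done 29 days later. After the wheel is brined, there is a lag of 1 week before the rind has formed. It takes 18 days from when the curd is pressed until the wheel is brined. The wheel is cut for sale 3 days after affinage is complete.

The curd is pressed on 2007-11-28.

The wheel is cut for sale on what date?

2008-02-28

The curd is pressed: Nov 28, 2007.
The wheel is brined: Nov 28, 2007 + 18 days = Dec 16, 2007.
The rind has formed: Dec 16, 2007 + 1 week = Dec 23, 2007.
The first turning is done: Dec 23, 2007 + 29 days = Jan 21, 2008.
Affinage is complete: Jan 21, 2008 + 5 weeks = Feb 25, 2008.
The wheel is cut for sale: Feb 25, 2008 + 3 days = Feb 28, 2008.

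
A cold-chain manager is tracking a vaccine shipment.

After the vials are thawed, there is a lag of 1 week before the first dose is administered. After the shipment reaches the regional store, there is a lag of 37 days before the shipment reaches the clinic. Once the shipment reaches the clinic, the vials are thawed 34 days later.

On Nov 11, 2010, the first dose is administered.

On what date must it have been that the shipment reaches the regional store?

Aug 25, 2010

The first dose is administered: Nov 11, 2010.
The vials are thawed: Nov 11, 2010 − 1 week = Nov 4, 2010.
The shipment reaches the clinic: Nov 4, 2010 − 34 days = Oct 1, 2010.
The shipment reaches the regional store: Oct 1, 2010 − 37 days = Aug 25, 2010.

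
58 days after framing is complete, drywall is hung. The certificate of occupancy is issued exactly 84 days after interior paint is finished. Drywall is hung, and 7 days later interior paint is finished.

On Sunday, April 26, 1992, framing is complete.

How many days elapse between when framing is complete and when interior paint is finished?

65 days

Causal path: framing is complete → drywall is hung → interior paint is finished.
Total delay along the path: 58 + 7 = 65 days.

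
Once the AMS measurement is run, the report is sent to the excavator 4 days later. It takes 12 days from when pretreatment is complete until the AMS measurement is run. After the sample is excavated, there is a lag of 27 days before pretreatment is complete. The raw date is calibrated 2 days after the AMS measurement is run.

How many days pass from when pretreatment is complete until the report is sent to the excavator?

16 days

Causal path: pretreatment is complete → the AMS measurement is run → the report is sent to the excavator.
Total delay along the path: 12 + 4 = 16 days.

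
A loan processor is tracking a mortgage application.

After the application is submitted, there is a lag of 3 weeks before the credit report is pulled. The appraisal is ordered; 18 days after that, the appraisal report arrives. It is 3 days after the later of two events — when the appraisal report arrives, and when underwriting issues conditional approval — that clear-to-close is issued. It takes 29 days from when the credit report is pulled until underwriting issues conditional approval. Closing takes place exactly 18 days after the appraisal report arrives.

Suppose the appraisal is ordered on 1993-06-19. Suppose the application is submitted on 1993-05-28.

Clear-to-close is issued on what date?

1993-07-20

The appraisal is ordered: Jun 19, 1993.
The appraisal report arrives: Jun 19, 1993 + 18 days = Jul 7, 1993.
The application is submitted: May 28, 1993.
The credit report is pulled: May 28, 1993 + 3 weeks = Jun 18, 1993.
Underwriting issues conditional approval: Jun 18, 1993 + 29 days = Jul 17, 1993.
Both prerequisites met — the appraisal report arrives (Jul 7, 1993), underwriting issues conditional approval (Jul 17, 1993); the later is Jul 17, 1993.
Clear-to-close is issued: Jul 17, 1993 + 3 days = Jul 20, 1993.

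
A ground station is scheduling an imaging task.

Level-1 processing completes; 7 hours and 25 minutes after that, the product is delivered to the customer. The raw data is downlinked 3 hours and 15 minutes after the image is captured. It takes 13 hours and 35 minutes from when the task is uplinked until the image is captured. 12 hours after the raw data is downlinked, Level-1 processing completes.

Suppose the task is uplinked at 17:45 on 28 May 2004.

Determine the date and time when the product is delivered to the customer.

The task is uplinked: 17:45 May 28, 2004.
The image is captured: 17:45 May 28, 2004 + 13h35m = 07:20 May 29, 2004.
The raw data is downlinked: 07:20 May 29, 2004 + 3h15m = 10:35 May 29, 2004.
Level-1 processing completes: 10:35 May 29, 2004 + 12h = 22:35 May 29, 2004.
The product is delivered to the customer: 22:35 May 29, 2004 + 7h25m = 06:00 May 30, 2004.

06:00 on 30 May 2004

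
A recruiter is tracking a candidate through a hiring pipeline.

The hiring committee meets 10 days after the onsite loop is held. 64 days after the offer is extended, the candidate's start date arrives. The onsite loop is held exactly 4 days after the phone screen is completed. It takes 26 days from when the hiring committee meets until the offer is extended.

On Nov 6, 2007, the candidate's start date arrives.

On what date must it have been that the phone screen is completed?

Jul 25, 2007

The candidate's start date arrives: Nov 6, 2007.
The offer is extended: Nov 6, 2007 − 64 days = Sep 3, 2007.
The hiring committee meets: Sep 3, 2007 − 26 days = Aug 8, 2007.
The onsite loop is held: Aug 8, 2007 − 10 days = Jul 29, 2007.
The phone screen is completed: Jul 29, 2007 − 4 days = Jul 25, 2007.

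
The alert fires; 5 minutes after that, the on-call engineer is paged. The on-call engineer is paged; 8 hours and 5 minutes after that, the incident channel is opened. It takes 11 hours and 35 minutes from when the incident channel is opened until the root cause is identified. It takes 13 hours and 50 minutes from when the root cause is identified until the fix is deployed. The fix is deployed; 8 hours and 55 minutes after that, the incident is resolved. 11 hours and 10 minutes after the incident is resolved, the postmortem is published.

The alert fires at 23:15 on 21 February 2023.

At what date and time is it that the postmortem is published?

The alert fires: 23:15 Feb 21, 2023.
The on-call engineer is paged: 23:15 Feb 21, 2023 + 5m = 23:20 Feb 21, 2023.
The incident channel is opened: 23:20 Feb 21, 2023 + 8h05m = 07:25 Feb 22, 2023.
The root cause is identified: 07:25 Feb 22, 2023 + 11h35m = 19:00 Feb 22, 2023.
The fix is deployed: 19:00 Feb 22, 2023 + 13h50m = 08:50 Feb 23, 2023.
The incident is resolved: 08:50 Feb 23, 2023 + 8h55m = 17:45 Feb 23, 2023.
The postmortem is published: 17:45 Feb 23, 2023 + 11h10m = 04:55 Feb 24, 2023.

04:55 on 24 February 2023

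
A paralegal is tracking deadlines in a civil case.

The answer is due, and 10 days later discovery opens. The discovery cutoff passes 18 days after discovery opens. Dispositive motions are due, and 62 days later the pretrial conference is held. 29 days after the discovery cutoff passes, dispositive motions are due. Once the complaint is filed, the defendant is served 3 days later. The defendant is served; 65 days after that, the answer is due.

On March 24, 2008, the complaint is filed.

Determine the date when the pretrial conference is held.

September 27, 2008

The complaint is filed: Mar 24, 2008.
The defendant is served: Mar 24, 2008 + 3 days = Mar 27, 2008.
The answer is due: Mar 27, 2008 + 65 days = May 31, 2008.
Discovery opens: May 31, 2008 + 10 days = Jun 10, 2008.
The discovery cutoff passes: Jun 10, 2008 + 18 days = Jun 28, 2008.
Dispositive motions are due: Jun 28, 2008 + 29 days = Jul 27, 2008.
The pretrial conference is held: Jul 27, 2008 + 62 days = Sep 27, 2008.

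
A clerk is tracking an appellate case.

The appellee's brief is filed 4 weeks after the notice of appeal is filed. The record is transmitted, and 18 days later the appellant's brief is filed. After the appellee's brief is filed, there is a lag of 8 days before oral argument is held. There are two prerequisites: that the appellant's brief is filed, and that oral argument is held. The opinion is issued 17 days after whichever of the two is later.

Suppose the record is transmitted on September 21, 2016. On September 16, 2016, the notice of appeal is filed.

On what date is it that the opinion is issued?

The record is transmitted: Sep 21, 2016.
The appellant's brief is filed: Sep 21, 2016 + 18 days = Oct 9, 2016.
The notice of appeal is filed: Sep 16, 2016.
The appellee's brief is filed: Sep 16, 2016 + 4 weeks = Oct 14, 2016.
Oral argument is held: Oct 14, 2016 + 8 days = Oct 22, 2016.
Both prerequisites met — the appellant's brief is filed (Oct 9, 2016), oral argument is held (Oct 22, 2016); the later is Oct 22, 2016.
The opinion is issued: Oct 22, 2016 + 17 days = Nov 8, 2016.

November 8, 2016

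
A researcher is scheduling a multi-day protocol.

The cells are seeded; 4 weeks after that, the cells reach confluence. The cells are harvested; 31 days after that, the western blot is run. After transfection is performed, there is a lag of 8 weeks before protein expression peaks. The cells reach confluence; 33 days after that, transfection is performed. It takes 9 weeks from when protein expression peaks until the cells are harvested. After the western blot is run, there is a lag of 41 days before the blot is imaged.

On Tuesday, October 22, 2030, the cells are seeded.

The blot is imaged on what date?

Tuesday, July 1, 2031

The cells are seeded: Oct 22, 2030.
The cells reach confluence: Oct 22, 2030 + 4 weeks = Nov 19, 2030.
Transfection is performed: Nov 19, 2030 + 33 days = Dec 22, 2030.
Protein expression peaks: Dec 22, 2030 + 8 weeks = Feb 16, 2031.
The cells are harvested: Feb 16, 2031 + 9 weeks = Apr 20, 2031.
The western blot is run: Apr 20, 2031 + 31 days = May 21, 2031.
The blot is imaged: May 21, 2031 + 41 days = Jul 1, 2031.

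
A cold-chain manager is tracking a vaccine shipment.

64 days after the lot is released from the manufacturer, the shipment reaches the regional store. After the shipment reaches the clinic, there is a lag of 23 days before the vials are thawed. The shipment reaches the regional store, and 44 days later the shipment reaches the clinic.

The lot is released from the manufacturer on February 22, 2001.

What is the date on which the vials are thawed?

The lot is released from the manufacturer: Feb 22, 2001.
The shipment reaches the regional store: Feb 22, 2001 + 64 days = Apr 27, 2001.
The shipment reaches the clinic: Apr 27, 2001 + 44 days = Jun 10, 2001.
The vials are thawed: Jun 10, 2001 + 23 days = Jul 3, 2001.

July 3, 2001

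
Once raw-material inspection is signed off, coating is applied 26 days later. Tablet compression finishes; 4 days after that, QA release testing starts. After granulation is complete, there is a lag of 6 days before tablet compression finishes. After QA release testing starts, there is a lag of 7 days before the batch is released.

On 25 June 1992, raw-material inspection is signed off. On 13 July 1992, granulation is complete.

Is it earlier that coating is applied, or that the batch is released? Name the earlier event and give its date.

Raw-material inspection is signed off: Jun 25, 1992.
Coating is applied: Jun 25, 1992 + 26 days = Jul 21, 1992.
Granulation is complete: Jul 13, 1992.
Tablet compression finishes: Jul 13, 1992 + 6 days = Jul 19, 1992.
QA release testing starts: Jul 19, 1992 + 4 days = Jul 23, 1992.
The batch is released: Jul 23, 1992 + 7 days = Jul 30, 1992.
Comparing: coating is applied on Jul 21, 1992 vs the batch is released on Jul 30, 1992. Earlier: coating is applied.

Coating is applied — 21 July 1992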